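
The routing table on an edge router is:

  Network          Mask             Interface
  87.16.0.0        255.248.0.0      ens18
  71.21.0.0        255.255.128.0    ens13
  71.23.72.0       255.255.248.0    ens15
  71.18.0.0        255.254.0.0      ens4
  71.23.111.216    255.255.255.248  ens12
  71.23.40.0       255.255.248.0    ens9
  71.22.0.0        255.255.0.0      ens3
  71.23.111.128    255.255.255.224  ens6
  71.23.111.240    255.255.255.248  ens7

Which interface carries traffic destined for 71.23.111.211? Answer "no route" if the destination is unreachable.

no route

No entry's prefix contains 71.23.111.211; there is no default route.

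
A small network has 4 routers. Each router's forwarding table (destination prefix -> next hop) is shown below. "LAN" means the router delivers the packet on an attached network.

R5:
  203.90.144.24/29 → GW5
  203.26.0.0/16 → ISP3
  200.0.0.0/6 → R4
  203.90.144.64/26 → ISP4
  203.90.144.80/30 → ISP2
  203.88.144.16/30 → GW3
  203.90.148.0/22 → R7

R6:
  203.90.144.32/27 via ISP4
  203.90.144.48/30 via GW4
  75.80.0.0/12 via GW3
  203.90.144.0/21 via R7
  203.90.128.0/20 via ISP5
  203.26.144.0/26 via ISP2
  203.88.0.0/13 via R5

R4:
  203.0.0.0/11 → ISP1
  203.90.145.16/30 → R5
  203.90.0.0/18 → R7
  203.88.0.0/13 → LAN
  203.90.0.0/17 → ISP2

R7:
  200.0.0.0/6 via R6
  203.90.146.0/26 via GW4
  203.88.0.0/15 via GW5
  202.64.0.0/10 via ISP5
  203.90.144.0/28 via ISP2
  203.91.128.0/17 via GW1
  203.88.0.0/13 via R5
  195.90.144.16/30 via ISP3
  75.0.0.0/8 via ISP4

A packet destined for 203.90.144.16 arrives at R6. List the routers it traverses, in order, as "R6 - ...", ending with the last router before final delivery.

At R6: longest match for 203.90.144.16 is 203.90.144.0/21 -> R7
At R7: longest match for 203.90.144.16 is 203.88.0.0/13 -> R5
At R5: longest match for 203.90.144.16 is 200.0.0.0/6 -> R4
At R4: longest match for 203.90.144.16 is 203.88.0.0/13 -> LAN

R6 - R7 - R5 - R4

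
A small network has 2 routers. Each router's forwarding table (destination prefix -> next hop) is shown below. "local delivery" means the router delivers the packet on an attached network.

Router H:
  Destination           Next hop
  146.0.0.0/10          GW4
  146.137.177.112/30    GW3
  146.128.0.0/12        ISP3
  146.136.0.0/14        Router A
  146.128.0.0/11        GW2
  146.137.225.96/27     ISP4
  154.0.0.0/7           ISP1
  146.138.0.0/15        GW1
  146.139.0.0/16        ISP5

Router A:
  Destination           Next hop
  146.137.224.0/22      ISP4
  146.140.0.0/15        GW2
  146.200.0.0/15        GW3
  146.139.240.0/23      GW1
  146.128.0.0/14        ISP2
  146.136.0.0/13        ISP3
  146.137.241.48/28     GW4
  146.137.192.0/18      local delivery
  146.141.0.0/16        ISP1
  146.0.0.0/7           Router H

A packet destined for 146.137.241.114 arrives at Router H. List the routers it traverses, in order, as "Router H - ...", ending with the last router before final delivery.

At Router H: longest match for 146.137.241.114 is 146.136.0.0/14 -> Router A
At Router A: longest match for 146.137.241.114 is 146.137.192.0/18 -> local delivery

Router H - Router A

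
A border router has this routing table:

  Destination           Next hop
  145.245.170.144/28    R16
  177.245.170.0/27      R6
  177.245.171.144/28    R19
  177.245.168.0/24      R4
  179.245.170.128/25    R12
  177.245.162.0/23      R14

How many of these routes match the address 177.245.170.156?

No listed prefix contains 177.245.170.156.
Total matching entries: 0.

0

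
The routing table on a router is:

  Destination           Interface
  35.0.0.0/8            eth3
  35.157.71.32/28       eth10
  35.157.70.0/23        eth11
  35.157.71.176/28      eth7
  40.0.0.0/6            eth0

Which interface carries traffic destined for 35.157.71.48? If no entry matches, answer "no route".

Routes whose prefix contains 35.157.71.48:
  35.0.0.0/8 (35.0.0.0 - 35.255.255.255) -> eth3
  35.157.70.0/23 (35.157.70.0 - 35.157.71.255) -> eth11
More-specific entries that do NOT match:
  35.157.71.32/28 (35.157.71.32 - 35.157.71.47) does not contain 35.157.71.48
  35.157.71.176/28 (35.157.71.176 - 35.157.71.191) does not contain 35.157.71.48
Longest matching prefix is /23 -> interface eth11.

eth11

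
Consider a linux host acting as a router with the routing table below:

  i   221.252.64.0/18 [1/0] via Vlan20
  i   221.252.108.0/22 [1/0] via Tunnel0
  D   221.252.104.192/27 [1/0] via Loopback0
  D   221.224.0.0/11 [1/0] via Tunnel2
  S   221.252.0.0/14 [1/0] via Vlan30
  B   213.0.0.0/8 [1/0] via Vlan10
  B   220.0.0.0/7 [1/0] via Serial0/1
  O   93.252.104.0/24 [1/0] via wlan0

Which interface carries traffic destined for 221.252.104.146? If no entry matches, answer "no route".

Vlan20

Routes whose prefix contains 221.252.104.146:
  220.0.0.0/7 (220.0.0.0 - 221.255.255.255) -> Serial0/1
  221.224.0.0/11 (221.224.0.0 - 221.255.255.255) -> Tunnel2
  221.252.0.0/14 (221.252.0.0 - 221.255.255.255) -> Vlan30
  221.252.64.0/18 (221.252.64.0 - 221.252.127.255) -> Vlan20
More-specific entries that do NOT match:
  221.252.104.192/27 (221.252.104.192 - 221.252.104.223) does not contain 221.252.104.146
  93.252.104.0/24 (93.252.104.0 - 93.252.104.255) does not contain 221.252.104.146
  221.252.108.0/22 (221.252.108.0 - 221.252.111.255) does not contain 221.252.104.146
Longest matching prefix is /18 -> interface Vlan20.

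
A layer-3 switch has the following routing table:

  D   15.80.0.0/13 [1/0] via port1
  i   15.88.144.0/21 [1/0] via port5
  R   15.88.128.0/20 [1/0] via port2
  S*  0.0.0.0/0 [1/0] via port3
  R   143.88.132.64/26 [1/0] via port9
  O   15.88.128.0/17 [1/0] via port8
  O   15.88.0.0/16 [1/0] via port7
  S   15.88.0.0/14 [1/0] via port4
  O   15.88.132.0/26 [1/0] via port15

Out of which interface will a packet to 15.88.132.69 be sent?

Routes whose prefix contains 15.88.132.69:
  0.0.0.0/0 (default, matches everything) -> port3
  15.88.0.0/14 (15.88.0.0 - 15.91.255.255) -> port4
  15.88.0.0/16 (15.88.0.0 - 15.88.255.255) -> port7
  15.88.128.0/17 (15.88.128.0 - 15.88.255.255) -> port8
  15.88.128.0/20 (15.88.128.0 - 15.88.143.255) -> port2
More-specific entries that do NOT match:
  143.88.132.64/26 (143.88.132.64 - 143.88.132.127) does not contain 15.88.132.69
  15.88.132.0/26 (15.88.132.0 - 15.88.132.63) does not contain 15.88.132.69
  15.88.144.0/21 (15.88.144.0 - 15.88.151.255) does not contain 15.88.132.69
Longest matching prefix is /20 -> interface port2.

port2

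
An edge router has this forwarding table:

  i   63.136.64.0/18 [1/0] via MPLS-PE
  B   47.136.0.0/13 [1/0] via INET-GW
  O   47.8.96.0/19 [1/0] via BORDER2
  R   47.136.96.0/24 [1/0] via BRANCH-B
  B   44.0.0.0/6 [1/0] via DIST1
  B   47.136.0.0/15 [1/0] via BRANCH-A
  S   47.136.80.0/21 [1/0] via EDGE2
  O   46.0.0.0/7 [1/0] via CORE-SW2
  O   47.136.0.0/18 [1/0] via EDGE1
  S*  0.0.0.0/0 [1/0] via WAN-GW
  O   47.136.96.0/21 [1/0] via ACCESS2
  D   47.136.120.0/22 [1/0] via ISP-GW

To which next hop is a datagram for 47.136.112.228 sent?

Routes whose prefix contains 47.136.112.228:
  0.0.0.0/0 (default, matches everything) -> WAN-GW
  44.0.0.0/6 (44.0.0.0 - 47.255.255.255) -> DIST1
  46.0.0.0/7 (46.0.0.0 - 47.255.255.255) -> CORE-SW2
  47.136.0.0/13 (47.136.0.0 - 47.143.255.255) -> INET-GW
  47.136.0.0/15 (47.136.0.0 - 47.137.255.255) -> BRANCH-A
More-specific entries that do NOT match:
  47.136.96.0/24 (47.136.96.0 - 47.136.96.255) does not contain 47.136.112.228
  47.136.120.0/22 (47.136.120.0 - 47.136.123.255) does not contain 47.136.112.228
  47.136.80.0/21 (47.136.80.0 - 47.136.87.255) does not contain 47.136.112.228
  47.136.96.0/21 (47.136.96.0 - 47.136.103.255) does not contain 47.136.112.228
  47.8.96.0/19 (47.8.96.0 - 47.8.127.255) does not contain 47.136.112.228
  63.136.64.0/18 (63.136.64.0 - 63.136.127.255) does not contain 47.136.112.228
  47.136.0.0/18 (47.136.0.0 - 47.136.63.255) does not contain 47.136.112.228
Longest matching prefix is /15 -> next hop BRANCH-A.

BRANCH-A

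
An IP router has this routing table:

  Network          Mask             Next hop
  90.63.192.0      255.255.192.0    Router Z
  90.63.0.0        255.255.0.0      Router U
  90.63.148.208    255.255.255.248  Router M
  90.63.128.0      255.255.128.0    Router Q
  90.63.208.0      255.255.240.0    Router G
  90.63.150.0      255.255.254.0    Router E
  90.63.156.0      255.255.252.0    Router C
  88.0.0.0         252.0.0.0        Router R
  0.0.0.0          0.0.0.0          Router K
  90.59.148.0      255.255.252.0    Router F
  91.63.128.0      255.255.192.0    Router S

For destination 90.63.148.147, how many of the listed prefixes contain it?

4

Prefixes containing 90.63.148.147:
  0.0.0.0/0 (default, matches everything)
  88.0.0.0/6 (88.0.0.0 - 91.255.255.255)
  90.63.0.0/16 (90.63.0.0 - 90.63.255.255)
  90.63.128.0/17 (90.63.128.0 - 90.63.255.255)
Total matching entries: 4.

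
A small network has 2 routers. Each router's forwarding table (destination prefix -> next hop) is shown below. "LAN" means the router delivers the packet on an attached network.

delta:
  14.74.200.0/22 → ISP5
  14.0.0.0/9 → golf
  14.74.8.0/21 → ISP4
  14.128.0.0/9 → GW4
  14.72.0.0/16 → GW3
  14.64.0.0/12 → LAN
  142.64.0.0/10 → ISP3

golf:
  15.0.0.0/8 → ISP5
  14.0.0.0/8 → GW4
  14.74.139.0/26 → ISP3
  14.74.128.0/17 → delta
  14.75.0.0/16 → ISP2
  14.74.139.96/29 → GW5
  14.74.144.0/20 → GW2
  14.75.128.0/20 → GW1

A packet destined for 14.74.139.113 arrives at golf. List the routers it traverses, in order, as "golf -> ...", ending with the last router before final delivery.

At golf: longest match for 14.74.139.113 is 14.74.128.0/17 -> delta
At delta: longest match for 14.74.139.113 is 14.64.0.0/12 -> LAN

golf -> delta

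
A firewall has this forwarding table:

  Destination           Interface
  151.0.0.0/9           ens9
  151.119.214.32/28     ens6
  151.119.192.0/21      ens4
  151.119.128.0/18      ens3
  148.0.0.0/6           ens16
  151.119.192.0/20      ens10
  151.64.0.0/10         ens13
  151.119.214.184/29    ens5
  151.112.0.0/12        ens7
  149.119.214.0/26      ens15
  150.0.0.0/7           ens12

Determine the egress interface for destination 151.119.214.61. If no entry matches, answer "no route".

Routes whose prefix contains 151.119.214.61:
  148.0.0.0/6 (148.0.0.0 - 151.255.255.255) -> ens16
  150.0.0.0/7 (150.0.0.0 - 151.255.255.255) -> ens12
  151.0.0.0/9 (151.0.0.0 - 151.127.255.255) -> ens9
  151.64.0.0/10 (151.64.0.0 - 151.127.255.255) -> ens13
  151.112.0.0/12 (151.112.0.0 - 151.127.255.255) -> ens7
More-specific entries that do NOT match:
  151.119.214.184/29 (151.119.214.184 - 151.119.214.191) does not contain 151.119.214.61
  151.119.214.32/28 (151.119.214.32 - 151.119.214.47) does not contain 151.119.214.61
  149.119.214.0/26 (149.119.214.0 - 149.119.214.63) does not contain 151.119.214.61
  151.119.192.0/21 (151.119.192.0 - 151.119.199.255) does not contain 151.119.214.61
  151.119.192.0/20 (151.119.192.0 - 151.119.207.255) does not contain 151.119.214.61
  151.119.128.0/18 (151.119.128.0 - 151.119.191.255) does not contain 151.119.214.61
Longest matching prefix is /12 -> interface ens7.

ens7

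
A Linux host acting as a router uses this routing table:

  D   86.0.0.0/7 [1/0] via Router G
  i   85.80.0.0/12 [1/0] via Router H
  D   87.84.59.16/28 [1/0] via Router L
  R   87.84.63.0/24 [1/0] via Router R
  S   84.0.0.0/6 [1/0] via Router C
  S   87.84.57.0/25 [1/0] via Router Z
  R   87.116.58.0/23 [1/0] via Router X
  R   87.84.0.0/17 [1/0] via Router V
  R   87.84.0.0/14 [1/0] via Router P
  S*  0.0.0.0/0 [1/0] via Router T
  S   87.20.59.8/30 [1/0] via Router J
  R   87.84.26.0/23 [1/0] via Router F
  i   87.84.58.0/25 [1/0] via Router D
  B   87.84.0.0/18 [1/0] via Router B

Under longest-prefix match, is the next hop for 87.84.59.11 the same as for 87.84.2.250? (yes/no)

87.84.59.11: longest match 87.84.0.0/18 -> Router B
87.84.2.250: longest match 87.84.0.0/18 -> Router B

yes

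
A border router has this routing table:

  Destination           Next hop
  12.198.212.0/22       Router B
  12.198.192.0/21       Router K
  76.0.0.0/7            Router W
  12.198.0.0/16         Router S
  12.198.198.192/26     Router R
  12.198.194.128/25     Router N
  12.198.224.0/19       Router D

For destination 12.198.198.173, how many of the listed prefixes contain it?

Prefixes containing 12.198.198.173:
  12.198.0.0/16 (12.198.0.0 - 12.198.255.255)
  12.198.192.0/21 (12.198.192.0 - 12.198.199.255)
Total matching entries: 2.

2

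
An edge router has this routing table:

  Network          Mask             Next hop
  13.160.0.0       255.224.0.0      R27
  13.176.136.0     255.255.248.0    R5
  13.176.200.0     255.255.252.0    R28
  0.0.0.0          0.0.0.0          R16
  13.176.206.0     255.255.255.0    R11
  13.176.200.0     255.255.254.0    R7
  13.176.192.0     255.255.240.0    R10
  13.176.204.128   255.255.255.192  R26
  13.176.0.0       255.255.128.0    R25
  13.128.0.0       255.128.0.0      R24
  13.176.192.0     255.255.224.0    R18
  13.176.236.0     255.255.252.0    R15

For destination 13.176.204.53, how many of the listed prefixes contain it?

5

Prefixes containing 13.176.204.53:
  0.0.0.0/0 (default, matches everything)
  13.128.0.0/9 (13.128.0.0 - 13.255.255.255)
  13.160.0.0/11 (13.160.0.0 - 13.191.255.255)
  13.176.192.0/19 (13.176.192.0 - 13.176.223.255)
  13.176.192.0/20 (13.176.192.0 - 13.176.207.255)
Total matching entries: 5.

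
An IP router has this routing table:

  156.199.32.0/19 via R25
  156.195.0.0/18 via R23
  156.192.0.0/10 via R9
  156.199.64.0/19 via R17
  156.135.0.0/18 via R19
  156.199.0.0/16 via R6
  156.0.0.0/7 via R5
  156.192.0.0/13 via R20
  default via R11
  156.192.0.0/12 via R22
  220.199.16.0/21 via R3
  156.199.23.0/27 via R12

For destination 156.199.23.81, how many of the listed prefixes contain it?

Prefixes containing 156.199.23.81:
  0.0.0.0/0 (default, matches everything)
  156.0.0.0/7 (156.0.0.0 - 157.255.255.255)
  156.192.0.0/10 (156.192.0.0 - 156.255.255.255)
  156.192.0.0/12 (156.192.0.0 - 156.207.255.255)
  156.192.0.0/13 (156.192.0.0 - 156.199.255.255)
  156.199.0.0/16 (156.199.0.0 - 156.199.255.255)
Total matching entries: 6.

6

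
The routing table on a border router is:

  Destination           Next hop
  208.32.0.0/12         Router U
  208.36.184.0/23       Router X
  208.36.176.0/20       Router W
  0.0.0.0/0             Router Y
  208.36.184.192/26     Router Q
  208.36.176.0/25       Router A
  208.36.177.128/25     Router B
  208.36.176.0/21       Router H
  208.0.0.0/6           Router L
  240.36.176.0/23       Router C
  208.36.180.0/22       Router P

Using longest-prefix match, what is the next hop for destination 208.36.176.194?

Routes whose prefix contains 208.36.176.194:
  0.0.0.0/0 (default, matches everything) -> Router Y
  208.0.0.0/6 (208.0.0.0 - 211.255.255.255) -> Router L
  208.32.0.0/12 (208.32.0.0 - 208.47.255.255) -> Router U
  208.36.176.0/20 (208.36.176.0 - 208.36.191.255) -> Router W
  208.36.176.0/21 (208.36.176.0 - 208.36.183.255) -> Router H
More-specific entries that do NOT match:
  208.36.184.192/26 (208.36.184.192 - 208.36.184.255) does not contain 208.36.176.194
  208.36.176.0/25 (208.36.176.0 - 208.36.176.127) does not contain 208.36.176.194
  208.36.177.128/25 (208.36.177.128 - 208.36.177.255) does not contain 208.36.176.194
  208.36.184.0/23 (208.36.184.0 - 208.36.185.255) does not contain 208.36.176.194
  240.36.176.0/23 (240.36.176.0 - 240.36.177.255) does not contain 208.36.176.194
  208.36.180.0/22 (208.36.180.0 - 208.36.183.255) does not contain 208.36.176.194
Longest matching prefix is /21 -> next hop Router H.

Router H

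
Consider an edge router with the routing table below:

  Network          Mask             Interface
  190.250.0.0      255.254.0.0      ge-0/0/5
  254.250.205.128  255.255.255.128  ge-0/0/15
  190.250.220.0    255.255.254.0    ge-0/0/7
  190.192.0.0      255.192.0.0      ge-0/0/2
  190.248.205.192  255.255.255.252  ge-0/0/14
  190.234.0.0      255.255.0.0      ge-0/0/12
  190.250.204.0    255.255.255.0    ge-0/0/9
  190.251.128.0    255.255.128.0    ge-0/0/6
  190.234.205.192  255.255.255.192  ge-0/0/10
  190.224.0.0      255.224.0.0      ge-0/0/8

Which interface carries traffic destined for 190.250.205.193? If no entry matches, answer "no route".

ge-0/0/5

Routes whose prefix contains 190.250.205.193:
  190.192.0.0/10 (190.192.0.0 - 190.255.255.255) -> ge-0/0/2
  190.224.0.0/11 (190.224.0.0 - 190.255.255.255) -> ge-0/0/8
  190.250.0.0/15 (190.250.0.0 - 190.251.255.255) -> ge-0/0/5
More-specific entries that do NOT match:
  190.248.205.192/30 (190.248.205.192 - 190.248.205.195) does not contain 190.250.205.193
  190.234.205.192/26 (190.234.205.192 - 190.234.205.255) does not contain 190.250.205.193
  254.250.205.128/25 (254.250.205.128 - 254.250.205.255) does not contain 190.250.205.193
  190.250.204.0/24 (190.250.204.0 - 190.250.204.255) does not contain 190.250.205.193
  190.250.220.0/23 (190.250.220.0 - 190.250.221.255) does not contain 190.250.205.193
  190.251.128.0/17 (190.251.128.0 - 190.251.255.255) does not contain 190.250.205.193
  190.234.0.0/16 (190.234.0.0 - 190.234.255.255) does not contain 190.250.205.193
Longest matching prefix is /15 -> interface ge-0/0/5.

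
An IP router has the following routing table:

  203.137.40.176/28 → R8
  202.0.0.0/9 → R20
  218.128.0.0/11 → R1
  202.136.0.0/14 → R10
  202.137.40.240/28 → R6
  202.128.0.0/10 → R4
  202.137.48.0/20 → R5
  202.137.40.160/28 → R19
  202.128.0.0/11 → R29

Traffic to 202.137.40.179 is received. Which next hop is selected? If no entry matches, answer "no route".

R10

Routes whose prefix contains 202.137.40.179:
  202.128.0.0/10 (202.128.0.0 - 202.191.255.255) -> R4
  202.128.0.0/11 (202.128.0.0 - 202.159.255.255) -> R29
  202.136.0.0/14 (202.136.0.0 - 202.139.255.255) -> R10
More-specific entries that do NOT match:
  203.137.40.176/28 (203.137.40.176 - 203.137.40.191) does not contain 202.137.40.179
  202.137.40.240/28 (202.137.40.240 - 202.137.40.255) does not contain 202.137.40.179
  202.137.40.160/28 (202.137.40.160 - 202.137.40.175) does not contain 202.137.40.179
  202.137.48.0/20 (202.137.48.0 - 202.137.63.255) does not contain 202.137.40.179
Longest matching prefix is /14 -> next hop R10.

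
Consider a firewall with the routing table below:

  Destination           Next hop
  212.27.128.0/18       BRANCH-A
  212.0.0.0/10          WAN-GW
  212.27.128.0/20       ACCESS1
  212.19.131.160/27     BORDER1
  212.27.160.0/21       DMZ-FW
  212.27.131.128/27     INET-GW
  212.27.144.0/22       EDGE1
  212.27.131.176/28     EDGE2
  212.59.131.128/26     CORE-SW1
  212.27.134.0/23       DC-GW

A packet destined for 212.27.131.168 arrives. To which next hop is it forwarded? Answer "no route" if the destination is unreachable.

Routes whose prefix contains 212.27.131.168:
  212.0.0.0/10 (212.0.0.0 - 212.63.255.255) -> WAN-GW
  212.27.128.0/18 (212.27.128.0 - 212.27.191.255) -> BRANCH-A
  212.27.128.0/20 (212.27.128.0 - 212.27.143.255) -> ACCESS1
More-specific entries that do NOT match:
  212.27.131.176/28 (212.27.131.176 - 212.27.131.191) does not contain 212.27.131.168
  212.19.131.160/27 (212.19.131.160 - 212.19.131.191) does not contain 212.27.131.168
  212.27.131.128/27 (212.27.131.128 - 212.27.131.159) does not contain 212.27.131.168
  212.59.131.128/26 (212.59.131.128 - 212.59.131.191) does not contain 212.27.131.168
  212.27.134.0/23 (212.27.134.0 - 212.27.135.255) does not contain 212.27.131.168
  212.27.144.0/22 (212.27.144.0 - 212.27.147.255) does not contain 212.27.131.168
  212.27.160.0/21 (212.27.160.0 - 212.27.167.255) does not contain 212.27.131.168
Longest matching prefix is /20 -> next hop ACCESS1.

ACCESS1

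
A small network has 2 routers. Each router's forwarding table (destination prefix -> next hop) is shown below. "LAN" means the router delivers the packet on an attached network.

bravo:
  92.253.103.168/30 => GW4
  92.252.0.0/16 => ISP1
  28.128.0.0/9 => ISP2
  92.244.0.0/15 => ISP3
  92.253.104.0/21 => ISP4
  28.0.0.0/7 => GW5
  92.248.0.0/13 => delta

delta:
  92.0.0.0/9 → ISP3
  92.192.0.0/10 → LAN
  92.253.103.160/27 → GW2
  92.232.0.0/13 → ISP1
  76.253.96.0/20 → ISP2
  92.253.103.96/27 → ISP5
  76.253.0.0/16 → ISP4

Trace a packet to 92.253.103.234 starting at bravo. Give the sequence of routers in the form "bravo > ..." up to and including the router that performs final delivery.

At bravo: longest match for 92.253.103.234 is 92.248.0.0/13 -> delta
At delta: longest match for 92.253.103.234 is 92.192.0.0/10 -> LAN

bravo > delta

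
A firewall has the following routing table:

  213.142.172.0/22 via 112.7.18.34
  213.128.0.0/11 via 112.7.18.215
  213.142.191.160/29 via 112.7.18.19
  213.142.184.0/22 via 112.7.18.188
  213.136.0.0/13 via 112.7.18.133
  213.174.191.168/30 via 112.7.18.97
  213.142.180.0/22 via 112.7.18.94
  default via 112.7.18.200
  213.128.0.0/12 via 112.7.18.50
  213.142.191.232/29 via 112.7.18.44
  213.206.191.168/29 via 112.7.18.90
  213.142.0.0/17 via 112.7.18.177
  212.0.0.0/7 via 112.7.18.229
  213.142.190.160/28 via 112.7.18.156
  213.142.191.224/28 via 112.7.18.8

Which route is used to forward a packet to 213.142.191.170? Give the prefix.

213.136.0.0/13

Entries matching 213.142.191.170:
  0.0.0.0/0 (default, matches everything)
  212.0.0.0/7 (212.0.0.0 - 213.255.255.255)
  213.128.0.0/11 (213.128.0.0 - 213.159.255.255)
  213.128.0.0/12 (213.128.0.0 - 213.143.255.255)
  213.136.0.0/13 (213.136.0.0 - 213.143.255.255)
Most specific is 213.136.0.0/13.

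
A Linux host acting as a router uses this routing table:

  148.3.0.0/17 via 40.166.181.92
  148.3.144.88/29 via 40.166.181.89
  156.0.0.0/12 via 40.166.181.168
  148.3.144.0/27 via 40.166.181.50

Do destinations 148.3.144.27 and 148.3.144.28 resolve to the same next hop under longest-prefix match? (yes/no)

yes

148.3.144.27: longest match 148.3.144.0/27 -> 40.166.181.50
148.3.144.28: longest match 148.3.144.0/27 -> 40.166.181.50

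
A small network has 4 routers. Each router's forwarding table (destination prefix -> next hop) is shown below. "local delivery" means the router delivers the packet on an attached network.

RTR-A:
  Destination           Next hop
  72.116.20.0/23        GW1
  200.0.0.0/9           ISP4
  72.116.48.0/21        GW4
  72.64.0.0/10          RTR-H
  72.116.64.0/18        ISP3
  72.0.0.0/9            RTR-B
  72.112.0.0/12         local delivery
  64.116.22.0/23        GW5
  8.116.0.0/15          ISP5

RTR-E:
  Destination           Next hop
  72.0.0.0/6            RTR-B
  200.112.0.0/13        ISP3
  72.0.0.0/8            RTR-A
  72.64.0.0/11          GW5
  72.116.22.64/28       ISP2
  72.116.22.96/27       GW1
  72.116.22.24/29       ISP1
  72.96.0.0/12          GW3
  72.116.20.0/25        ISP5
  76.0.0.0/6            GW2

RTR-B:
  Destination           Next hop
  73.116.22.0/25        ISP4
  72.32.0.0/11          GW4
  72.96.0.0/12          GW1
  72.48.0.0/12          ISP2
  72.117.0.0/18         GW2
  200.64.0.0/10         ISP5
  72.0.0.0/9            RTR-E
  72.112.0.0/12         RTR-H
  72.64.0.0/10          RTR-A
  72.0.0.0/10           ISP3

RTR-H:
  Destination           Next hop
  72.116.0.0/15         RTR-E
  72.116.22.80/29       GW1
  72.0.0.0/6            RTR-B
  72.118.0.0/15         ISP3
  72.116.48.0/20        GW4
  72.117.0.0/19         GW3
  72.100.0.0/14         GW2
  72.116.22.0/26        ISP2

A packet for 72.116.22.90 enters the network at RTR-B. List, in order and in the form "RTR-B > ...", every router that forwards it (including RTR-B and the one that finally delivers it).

At RTR-B: longest match for 72.116.22.90 is 72.112.0.0/12 -> RTR-H
At RTR-H: longest match for 72.116.22.90 is 72.116.0.0/15 -> RTR-E
At RTR-E: longest match for 72.116.22.90 is 72.0.0.0/8 -> RTR-A
At RTR-A: longest match for 72.116.22.90 is 72.112.0.0/12 -> local delivery

RTR-B > RTR-H > RTR-E > RTR-A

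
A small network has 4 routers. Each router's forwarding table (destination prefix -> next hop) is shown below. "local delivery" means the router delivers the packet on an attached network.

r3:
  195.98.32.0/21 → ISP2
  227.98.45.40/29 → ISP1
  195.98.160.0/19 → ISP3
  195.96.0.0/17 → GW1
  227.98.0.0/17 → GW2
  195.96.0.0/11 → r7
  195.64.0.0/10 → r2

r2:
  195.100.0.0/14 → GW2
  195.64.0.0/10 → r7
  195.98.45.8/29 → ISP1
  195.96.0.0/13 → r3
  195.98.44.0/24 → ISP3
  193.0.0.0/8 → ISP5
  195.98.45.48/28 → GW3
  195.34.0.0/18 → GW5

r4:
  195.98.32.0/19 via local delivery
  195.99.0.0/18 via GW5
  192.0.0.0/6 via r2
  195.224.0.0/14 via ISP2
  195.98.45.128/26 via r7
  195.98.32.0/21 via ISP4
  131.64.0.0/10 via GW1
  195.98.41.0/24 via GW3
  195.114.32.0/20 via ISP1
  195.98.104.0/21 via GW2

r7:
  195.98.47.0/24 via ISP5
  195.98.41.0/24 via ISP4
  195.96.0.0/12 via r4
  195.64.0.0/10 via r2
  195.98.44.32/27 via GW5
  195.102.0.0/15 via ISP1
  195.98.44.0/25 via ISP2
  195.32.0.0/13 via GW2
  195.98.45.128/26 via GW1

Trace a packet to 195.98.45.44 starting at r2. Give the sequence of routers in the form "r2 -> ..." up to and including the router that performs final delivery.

At r2: longest match for 195.98.45.44 is 195.96.0.0/13 -> r3
At r3: longest match for 195.98.45.44 is 195.96.0.0/11 -> r7
At r7: longest match for 195.98.45.44 is 195.96.0.0/12 -> r4
At r4: longest match for 195.98.45.44 is 195.98.32.0/19 -> local delivery

r2 -> r3 -> r7 -> r4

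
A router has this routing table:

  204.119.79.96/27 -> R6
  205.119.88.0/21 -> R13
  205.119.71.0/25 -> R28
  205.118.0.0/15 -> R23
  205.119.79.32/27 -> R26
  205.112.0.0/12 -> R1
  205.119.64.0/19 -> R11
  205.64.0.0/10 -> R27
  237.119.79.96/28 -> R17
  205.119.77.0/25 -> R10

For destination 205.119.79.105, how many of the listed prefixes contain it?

Prefixes containing 205.119.79.105:
  205.64.0.0/10 (205.64.0.0 - 205.127.255.255)
  205.112.0.0/12 (205.112.0.0 - 205.127.255.255)
  205.118.0.0/15 (205.118.0.0 - 205.119.255.255)
  205.119.64.0/19 (205.119.64.0 - 205.119.95.255)
Total matching entries: 4.

4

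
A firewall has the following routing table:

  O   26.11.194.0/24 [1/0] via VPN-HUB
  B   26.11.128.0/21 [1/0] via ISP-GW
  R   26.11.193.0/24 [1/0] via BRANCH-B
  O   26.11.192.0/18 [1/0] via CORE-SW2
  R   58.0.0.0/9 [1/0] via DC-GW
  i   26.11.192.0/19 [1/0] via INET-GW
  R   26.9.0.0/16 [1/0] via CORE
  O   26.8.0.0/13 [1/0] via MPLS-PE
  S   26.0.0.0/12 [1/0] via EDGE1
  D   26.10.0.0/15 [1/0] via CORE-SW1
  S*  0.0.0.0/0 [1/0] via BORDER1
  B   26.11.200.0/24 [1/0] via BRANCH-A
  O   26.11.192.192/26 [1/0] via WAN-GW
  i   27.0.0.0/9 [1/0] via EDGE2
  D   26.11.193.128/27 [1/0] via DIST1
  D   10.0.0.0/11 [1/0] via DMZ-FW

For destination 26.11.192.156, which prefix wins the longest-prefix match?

Entries matching 26.11.192.156:
  0.0.0.0/0 (default, matches everything)
  26.0.0.0/12 (26.0.0.0 - 26.15.255.255)
  26.8.0.0/13 (26.8.0.0 - 26.15.255.255)
  26.10.0.0/15 (26.10.0.0 - 26.11.255.255)
  26.11.192.0/18 (26.11.192.0 - 26.11.255.255)
  26.11.192.0/19 (26.11.192.0 - 26.11.223.255)
Most specific is 26.11.192.0/19.

26.11.192.0/19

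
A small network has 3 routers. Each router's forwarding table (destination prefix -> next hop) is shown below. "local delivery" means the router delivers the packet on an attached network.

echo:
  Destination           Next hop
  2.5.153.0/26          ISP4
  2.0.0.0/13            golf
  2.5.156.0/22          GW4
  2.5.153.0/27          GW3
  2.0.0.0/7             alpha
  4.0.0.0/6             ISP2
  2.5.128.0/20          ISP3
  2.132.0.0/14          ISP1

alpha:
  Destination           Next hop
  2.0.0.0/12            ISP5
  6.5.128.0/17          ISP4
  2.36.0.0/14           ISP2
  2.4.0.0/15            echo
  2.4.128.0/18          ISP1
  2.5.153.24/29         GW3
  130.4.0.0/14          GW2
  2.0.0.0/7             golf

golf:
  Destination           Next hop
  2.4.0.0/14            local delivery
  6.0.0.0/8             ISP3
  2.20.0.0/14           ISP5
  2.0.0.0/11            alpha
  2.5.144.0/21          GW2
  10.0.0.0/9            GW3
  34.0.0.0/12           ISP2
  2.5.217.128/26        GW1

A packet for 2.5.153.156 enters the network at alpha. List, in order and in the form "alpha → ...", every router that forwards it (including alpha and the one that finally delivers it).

At alpha: longest match for 2.5.153.156 is 2.4.0.0/15 -> echo
At echo: longest match for 2.5.153.156 is 2.0.0.0/13 -> golf
At golf: longest match for 2.5.153.156 is 2.4.0.0/14 -> local delivery

alpha → echo → golf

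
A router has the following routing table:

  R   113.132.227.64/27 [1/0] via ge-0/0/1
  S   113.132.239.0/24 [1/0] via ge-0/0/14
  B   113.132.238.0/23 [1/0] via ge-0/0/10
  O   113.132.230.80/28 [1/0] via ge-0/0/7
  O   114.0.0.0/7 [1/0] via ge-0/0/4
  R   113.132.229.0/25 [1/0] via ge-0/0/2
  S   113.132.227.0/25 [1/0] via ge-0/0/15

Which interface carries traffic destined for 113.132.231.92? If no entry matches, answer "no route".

no route

No entry's prefix contains 113.132.231.92; there is no default route.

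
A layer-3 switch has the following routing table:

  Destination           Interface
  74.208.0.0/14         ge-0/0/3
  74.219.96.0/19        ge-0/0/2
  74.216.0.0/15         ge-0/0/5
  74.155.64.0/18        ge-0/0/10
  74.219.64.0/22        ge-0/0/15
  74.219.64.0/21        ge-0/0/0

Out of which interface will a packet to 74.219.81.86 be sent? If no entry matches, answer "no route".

No entry's prefix contains 74.219.81.86; there is no default route.

no route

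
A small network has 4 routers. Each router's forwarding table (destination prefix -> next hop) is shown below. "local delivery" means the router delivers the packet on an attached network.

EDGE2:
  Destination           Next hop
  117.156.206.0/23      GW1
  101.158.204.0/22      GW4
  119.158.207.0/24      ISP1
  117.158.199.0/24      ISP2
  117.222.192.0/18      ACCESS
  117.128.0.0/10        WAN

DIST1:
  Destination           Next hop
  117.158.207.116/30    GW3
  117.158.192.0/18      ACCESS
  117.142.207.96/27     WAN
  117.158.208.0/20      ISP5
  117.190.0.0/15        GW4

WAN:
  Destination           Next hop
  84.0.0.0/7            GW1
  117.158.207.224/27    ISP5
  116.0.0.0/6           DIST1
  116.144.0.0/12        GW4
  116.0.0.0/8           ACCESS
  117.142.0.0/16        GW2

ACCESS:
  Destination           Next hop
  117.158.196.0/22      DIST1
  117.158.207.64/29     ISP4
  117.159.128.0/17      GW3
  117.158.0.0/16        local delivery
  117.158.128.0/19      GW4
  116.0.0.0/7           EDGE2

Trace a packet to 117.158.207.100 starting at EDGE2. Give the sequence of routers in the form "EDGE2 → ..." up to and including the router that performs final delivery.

EDGE2 → WAN → DIST1 → ACCESS

At EDGE2: longest match for 117.158.207.100 is 117.128.0.0/10 -> WAN
At WAN: longest match for 117.158.207.100 is 116.0.0.0/6 -> DIST1
At DIST1: longest match for 117.158.207.100 is 117.158.192.0/18 -> ACCESS
At ACCESS: longest match for 117.158.207.100 is 117.158.0.0/16 -> local delivery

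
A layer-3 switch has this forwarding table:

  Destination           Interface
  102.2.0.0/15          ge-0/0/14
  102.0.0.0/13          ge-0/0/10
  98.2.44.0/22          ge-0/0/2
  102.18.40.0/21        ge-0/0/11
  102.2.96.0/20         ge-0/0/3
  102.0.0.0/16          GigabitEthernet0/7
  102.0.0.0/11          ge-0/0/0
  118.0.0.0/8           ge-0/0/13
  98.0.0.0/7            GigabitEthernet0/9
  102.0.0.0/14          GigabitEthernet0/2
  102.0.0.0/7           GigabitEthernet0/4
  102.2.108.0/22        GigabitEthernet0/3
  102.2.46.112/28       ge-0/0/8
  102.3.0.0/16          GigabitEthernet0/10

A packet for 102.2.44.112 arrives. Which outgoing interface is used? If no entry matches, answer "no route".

Routes whose prefix contains 102.2.44.112:
  102.0.0.0/7 (102.0.0.0 - 103.255.255.255) -> GigabitEthernet0/4
  102.0.0.0/11 (102.0.0.0 - 102.31.255.255) -> ge-0/0/0
  102.0.0.0/13 (102.0.0.0 - 102.7.255.255) -> ge-0/0/10
  102.0.0.0/14 (102.0.0.0 - 102.3.255.255) -> GigabitEthernet0/2
  102.2.0.0/15 (102.2.0.0 - 102.3.255.255) -> ge-0/0/14
More-specific entries that do NOT match:
  102.2.46.112/28 (102.2.46.112 - 102.2.46.127) does not contain 102.2.44.112
  98.2.44.0/22 (98.2.44.0 - 98.2.47.255) does not contain 102.2.44.112
  102.2.108.0/22 (102.2.108.0 - 102.2.111.255) does not contain 102.2.44.112
  102.18.40.0/21 (102.18.40.0 - 102.18.47.255) does not contain 102.2.44.112
  102.2.96.0/20 (102.2.96.0 - 102.2.111.255) does not contain 102.2.44.112
  102.0.0.0/16 (102.0.0.0 - 102.0.255.255) does not contain 102.2.44.112
  102.3.0.0/16 (102.3.0.0 - 102.3.255.255) does not contain 102.2.44.112
Longest matching prefix is /15 -> interface ge-0/0/14.

ge-0/0/14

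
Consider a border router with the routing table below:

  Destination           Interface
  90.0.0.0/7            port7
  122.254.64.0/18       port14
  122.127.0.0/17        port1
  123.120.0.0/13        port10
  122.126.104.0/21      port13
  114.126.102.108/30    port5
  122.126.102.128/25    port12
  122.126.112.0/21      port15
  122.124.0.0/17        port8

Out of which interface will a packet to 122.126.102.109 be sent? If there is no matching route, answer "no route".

no route

No entry's prefix contains 122.126.102.109; there is no default route.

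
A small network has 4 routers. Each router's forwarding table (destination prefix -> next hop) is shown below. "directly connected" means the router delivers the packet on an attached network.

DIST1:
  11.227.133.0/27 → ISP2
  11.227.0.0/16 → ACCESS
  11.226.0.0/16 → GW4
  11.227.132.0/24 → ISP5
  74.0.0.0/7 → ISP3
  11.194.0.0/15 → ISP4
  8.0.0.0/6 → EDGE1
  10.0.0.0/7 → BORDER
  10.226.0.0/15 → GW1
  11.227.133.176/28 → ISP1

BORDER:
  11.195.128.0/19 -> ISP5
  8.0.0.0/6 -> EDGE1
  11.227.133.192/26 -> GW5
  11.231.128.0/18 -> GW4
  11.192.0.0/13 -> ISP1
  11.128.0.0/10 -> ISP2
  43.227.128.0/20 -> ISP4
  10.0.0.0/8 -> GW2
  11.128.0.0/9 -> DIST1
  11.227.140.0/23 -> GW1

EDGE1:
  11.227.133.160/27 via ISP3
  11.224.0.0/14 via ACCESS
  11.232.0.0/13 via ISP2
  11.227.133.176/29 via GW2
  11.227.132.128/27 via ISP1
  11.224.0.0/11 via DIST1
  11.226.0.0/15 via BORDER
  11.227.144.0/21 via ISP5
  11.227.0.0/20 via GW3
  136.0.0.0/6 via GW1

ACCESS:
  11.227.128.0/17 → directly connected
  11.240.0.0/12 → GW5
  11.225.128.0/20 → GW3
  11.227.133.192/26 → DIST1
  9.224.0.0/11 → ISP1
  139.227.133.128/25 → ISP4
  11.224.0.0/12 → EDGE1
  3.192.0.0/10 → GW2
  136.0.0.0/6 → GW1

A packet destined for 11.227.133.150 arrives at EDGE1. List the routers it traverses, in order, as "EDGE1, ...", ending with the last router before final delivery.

EDGE1, BORDER, DIST1, ACCESS

At EDGE1: longest match for 11.227.133.150 is 11.226.0.0/15 -> BORDER
At BORDER: longest match for 11.227.133.150 is 11.128.0.0/9 -> DIST1
At DIST1: longest match for 11.227.133.150 is 11.227.0.0/16 -> ACCESS
At ACCESS: longest match for 11.227.133.150 is 11.227.128.0/17 -> directly connected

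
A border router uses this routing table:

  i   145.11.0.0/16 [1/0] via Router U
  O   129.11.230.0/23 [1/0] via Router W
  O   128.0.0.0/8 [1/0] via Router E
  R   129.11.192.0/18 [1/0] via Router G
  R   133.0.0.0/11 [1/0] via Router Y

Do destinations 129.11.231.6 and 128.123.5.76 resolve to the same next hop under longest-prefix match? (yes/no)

129.11.231.6: longest match 129.11.230.0/23 -> Router W
128.123.5.76: longest match 128.0.0.0/8 -> Router E

no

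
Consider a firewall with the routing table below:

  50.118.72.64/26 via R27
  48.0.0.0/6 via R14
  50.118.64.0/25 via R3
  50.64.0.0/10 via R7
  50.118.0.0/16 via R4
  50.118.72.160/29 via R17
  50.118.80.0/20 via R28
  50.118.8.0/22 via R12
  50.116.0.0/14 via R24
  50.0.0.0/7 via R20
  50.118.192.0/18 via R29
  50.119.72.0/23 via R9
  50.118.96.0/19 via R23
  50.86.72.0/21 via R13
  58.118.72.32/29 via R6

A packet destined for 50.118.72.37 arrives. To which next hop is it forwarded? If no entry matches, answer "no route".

Routes whose prefix contains 50.118.72.37:
  48.0.0.0/6 (48.0.0.0 - 51.255.255.255) -> R14
  50.0.0.0/7 (50.0.0.0 - 51.255.255.255) -> R20
  50.64.0.0/10 (50.64.0.0 - 50.127.255.255) -> R7
  50.116.0.0/14 (50.116.0.0 - 50.119.255.255) -> R24
  50.118.0.0/16 (50.118.0.0 - 50.118.255.255) -> R4
More-specific entries that do NOT match:
  50.118.72.160/29 (50.118.72.160 - 50.118.72.167) does not contain 50.118.72.37
  58.118.72.32/29 (58.118.72.32 - 58.118.72.39) does not contain 50.118.72.37
  50.118.72.64/26 (50.118.72.64 - 50.118.72.127) does not contain 50.118.72.37
  50.118.64.0/25 (50.118.64.0 - 50.118.64.127) does not contain 50.118.72.37
  50.119.72.0/23 (50.119.72.0 - 50.119.73.255) does not contain 50.118.72.37
  50.118.8.0/22 (50.118.8.0 - 50.118.11.255) does not contain 50.118.72.37
  50.86.72.0/21 (50.86.72.0 - 50.86.79.255) does not contain 50.118.72.37
  50.118.80.0/20 (50.118.80.0 - 50.118.95.255) does not contain 50.118.72.37
  50.118.96.0/19 (50.118.96.0 - 50.118.127.255) does not contain 50.118.72.37
  50.118.192.0/18 (50.118.192.0 - 50.118.255.255) does not contain 50.118.72.37
Longest matching prefix is /16 -> next hop R4.

R4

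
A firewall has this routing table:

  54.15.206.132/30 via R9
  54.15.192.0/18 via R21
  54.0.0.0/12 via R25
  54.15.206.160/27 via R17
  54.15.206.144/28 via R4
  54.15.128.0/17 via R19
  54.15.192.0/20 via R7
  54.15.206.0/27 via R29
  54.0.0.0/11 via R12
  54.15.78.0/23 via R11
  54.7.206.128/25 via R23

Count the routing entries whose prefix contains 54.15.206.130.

5

Prefixes containing 54.15.206.130:
  54.0.0.0/11 (54.0.0.0 - 54.31.255.255)
  54.0.0.0/12 (54.0.0.0 - 54.15.255.255)
  54.15.128.0/17 (54.15.128.0 - 54.15.255.255)
  54.15.192.0/18 (54.15.192.0 - 54.15.255.255)
  54.15.192.0/20 (54.15.192.0 - 54.15.207.255)
Total matching entries: 5.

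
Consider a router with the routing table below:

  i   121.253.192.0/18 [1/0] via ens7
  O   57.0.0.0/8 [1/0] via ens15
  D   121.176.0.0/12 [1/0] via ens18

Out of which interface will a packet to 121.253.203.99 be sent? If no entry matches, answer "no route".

Routes whose prefix contains 121.253.203.99:
  121.253.192.0/18 (121.253.192.0 - 121.253.255.255) -> ens7
Longest matching prefix is /18 -> interface ens7.

ens7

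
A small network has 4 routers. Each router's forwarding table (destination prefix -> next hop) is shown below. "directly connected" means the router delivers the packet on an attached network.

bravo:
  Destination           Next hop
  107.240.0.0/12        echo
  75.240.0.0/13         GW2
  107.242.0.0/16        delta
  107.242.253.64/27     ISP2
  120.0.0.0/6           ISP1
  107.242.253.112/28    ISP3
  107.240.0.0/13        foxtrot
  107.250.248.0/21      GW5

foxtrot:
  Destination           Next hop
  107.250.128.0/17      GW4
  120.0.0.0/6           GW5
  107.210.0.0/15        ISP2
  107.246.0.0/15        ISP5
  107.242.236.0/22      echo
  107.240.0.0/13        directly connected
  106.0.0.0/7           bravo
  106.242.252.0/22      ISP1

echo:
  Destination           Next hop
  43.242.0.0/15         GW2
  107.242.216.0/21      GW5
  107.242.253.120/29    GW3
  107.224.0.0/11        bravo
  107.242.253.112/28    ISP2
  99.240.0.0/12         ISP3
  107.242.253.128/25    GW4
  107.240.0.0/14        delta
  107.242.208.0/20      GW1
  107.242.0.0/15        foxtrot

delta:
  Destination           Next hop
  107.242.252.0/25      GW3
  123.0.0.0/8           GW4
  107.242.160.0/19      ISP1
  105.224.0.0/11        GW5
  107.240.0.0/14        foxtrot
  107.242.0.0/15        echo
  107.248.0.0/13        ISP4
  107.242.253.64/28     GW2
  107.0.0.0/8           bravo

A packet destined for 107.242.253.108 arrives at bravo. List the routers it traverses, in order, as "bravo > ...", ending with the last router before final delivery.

bravo > delta > echo > foxtrot

At bravo: longest match for 107.242.253.108 is 107.242.0.0/16 -> delta
At delta: longest match for 107.242.253.108 is 107.242.0.0/15 -> echo
At echo: longest match for 107.242.253.108 is 107.242.0.0/15 -> foxtrot
At foxtrot: longest match for 107.242.253.108 is 107.240.0.0/13 -> directly connected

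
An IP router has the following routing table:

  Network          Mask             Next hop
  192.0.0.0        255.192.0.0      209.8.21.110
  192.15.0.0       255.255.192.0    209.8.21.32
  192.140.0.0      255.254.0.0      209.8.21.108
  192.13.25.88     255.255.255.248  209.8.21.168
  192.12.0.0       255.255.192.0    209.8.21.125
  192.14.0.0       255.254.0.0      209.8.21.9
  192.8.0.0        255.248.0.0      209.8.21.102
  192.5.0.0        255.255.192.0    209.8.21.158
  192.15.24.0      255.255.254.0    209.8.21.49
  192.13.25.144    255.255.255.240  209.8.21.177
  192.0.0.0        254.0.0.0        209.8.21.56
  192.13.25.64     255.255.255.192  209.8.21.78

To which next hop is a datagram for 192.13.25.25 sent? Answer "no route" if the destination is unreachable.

209.8.21.102

Routes whose prefix contains 192.13.25.25:
  192.0.0.0/7 (192.0.0.0 - 193.255.255.255) -> 209.8.21.56
  192.0.0.0/10 (192.0.0.0 - 192.63.255.255) -> 209.8.21.110
  192.8.0.0/13 (192.8.0.0 - 192.15.255.255) -> 209.8.21.102
More-specific entries that do NOT match:
  192.13.25.88/29 (192.13.25.88 - 192.13.25.95) does not contain 192.13.25.25
  192.13.25.144/28 (192.13.25.144 - 192.13.25.159) does not contain 192.13.25.25
  192.13.25.64/26 (192.13.25.64 - 192.13.25.127) does not contain 192.13.25.25
  192.15.24.0/23 (192.15.24.0 - 192.15.25.255) does not contain 192.13.25.25
  192.15.0.0/18 (192.15.0.0 - 192.15.63.255) does not contain 192.13.25.25
  192.12.0.0/18 (192.12.0.0 - 192.12.63.255) does not contain 192.13.25.25
  192.5.0.0/18 (192.5.0.0 - 192.5.63.255) does not contain 192.13.25.25
  192.140.0.0/15 (192.140.0.0 - 192.141.255.255) does not contain 192.13.25.25
  192.14.0.0/15 (192.14.0.0 - 192.15.255.255) does not contain 192.13.25.25
Longest matching prefix is /13 -> next hop 209.8.21.102.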